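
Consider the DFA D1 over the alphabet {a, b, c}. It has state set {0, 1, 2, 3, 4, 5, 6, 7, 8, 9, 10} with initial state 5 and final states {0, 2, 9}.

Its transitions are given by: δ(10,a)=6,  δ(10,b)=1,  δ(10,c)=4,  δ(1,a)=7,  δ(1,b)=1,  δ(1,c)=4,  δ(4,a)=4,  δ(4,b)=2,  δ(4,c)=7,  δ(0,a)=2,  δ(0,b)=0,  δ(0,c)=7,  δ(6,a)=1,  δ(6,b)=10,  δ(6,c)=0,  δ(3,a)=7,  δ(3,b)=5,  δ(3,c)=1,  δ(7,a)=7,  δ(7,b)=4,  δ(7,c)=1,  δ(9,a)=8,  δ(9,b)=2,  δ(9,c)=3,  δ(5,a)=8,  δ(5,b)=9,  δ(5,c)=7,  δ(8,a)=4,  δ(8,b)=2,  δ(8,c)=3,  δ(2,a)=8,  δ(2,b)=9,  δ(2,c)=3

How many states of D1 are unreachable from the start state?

No path from 5 leads to 0, 6, 10; the other 8 states are all reachable.

3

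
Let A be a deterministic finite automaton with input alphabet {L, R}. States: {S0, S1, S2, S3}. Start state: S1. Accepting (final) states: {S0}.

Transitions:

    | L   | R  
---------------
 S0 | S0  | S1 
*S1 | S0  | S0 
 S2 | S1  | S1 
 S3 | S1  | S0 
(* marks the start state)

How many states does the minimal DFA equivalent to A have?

2

First remove the unreachable states {S2,S3}; 2 states remain.
P0 = {S0} | {S1}.
Stable partition: {S0} | {S1} — 2 equivalence classes.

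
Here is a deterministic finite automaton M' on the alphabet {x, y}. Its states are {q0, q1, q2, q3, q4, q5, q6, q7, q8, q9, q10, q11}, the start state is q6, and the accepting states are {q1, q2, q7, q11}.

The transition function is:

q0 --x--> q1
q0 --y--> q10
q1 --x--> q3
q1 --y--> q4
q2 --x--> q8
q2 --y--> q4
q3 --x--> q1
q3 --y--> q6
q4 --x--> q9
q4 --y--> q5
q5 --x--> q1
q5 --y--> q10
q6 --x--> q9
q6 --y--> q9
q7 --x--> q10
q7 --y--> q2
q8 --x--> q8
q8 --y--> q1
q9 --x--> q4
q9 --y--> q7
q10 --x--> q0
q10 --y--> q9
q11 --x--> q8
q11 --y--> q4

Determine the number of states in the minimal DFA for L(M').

Reachable states from the start: {q0,q1,q2,q3,q4,q5,q6,q7,q8,q9,q10}. Unreachable: {q11} — drop them.
P0 = {q1,q2,q7} | {q0,q3,q4,q5,q6,q8,q9,q10}.
Split {q1,q2,q7} by δ(·,y) → {q1,q2} and {q7}.
Split {q0,q3,q4,q5,q6,q8,q9,q10} by δ(·,x) → {q4,q6,q8,q9,q10} and {q0,q3,q5}.
Split {q1,q2} by δ(·,x) → {q1} and {q2}.
Split {q4,q6,q8,q9,q10} by δ(·,x) → {q4,q6,q8,q9} and {q10}.
Refine {q4,q6,q8,q9} on symbol y: members go to different blocks, giving {q4} and {q6} and {q8} and {q9}.
Split {q0,q3,q5} by δ(·,y) → {q0,q5} and {q3}.
Stable partition: {q1} | {q4} | {q7} | {q0,q5} | {q2} | {q10} | {q6} | {q8} | {q9} | {q3} — 10 equivalence classes.

10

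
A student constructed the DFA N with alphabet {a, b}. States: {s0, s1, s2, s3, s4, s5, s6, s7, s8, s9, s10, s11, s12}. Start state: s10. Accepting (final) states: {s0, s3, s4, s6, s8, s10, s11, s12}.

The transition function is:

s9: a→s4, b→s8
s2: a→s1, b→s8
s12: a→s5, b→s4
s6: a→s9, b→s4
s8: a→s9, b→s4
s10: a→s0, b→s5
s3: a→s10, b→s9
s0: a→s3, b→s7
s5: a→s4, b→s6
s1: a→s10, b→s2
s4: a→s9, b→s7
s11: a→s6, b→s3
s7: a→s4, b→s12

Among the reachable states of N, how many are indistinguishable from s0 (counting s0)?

First remove the unreachable states {s1,s2,s11}; 10 states remain.
P0 = {s0,s3,s4,s6,s8,s10,s12} | {s5,s7,s9}.
Refine {s0,s3,s4,s6,s8,s10,s12} on symbol a: members go to different blocks, giving {s4,s6,s8,s12} and {s0,s3,s10}.
Split {s4,s6,s8,s12} by δ(·,b) → {s6,s8,s12} and {s4}.
The partition is now stable with 4 blocks: {s6,s8,s12} | {s5,s7,s9} | {s0,s3,s10} | {s4}.
State s0 belongs to the block {s0,s3,s10}, which has 3 states.

3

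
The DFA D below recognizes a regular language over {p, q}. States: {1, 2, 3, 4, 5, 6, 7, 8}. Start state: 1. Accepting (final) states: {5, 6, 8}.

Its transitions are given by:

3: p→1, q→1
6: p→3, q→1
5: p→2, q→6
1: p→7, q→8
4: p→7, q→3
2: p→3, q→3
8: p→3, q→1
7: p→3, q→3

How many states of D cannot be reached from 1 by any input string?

4

BFS from 1 reaches {1, 3, 7, 8}; the 4 state(s) 2, 4, 5, 6 are never visited.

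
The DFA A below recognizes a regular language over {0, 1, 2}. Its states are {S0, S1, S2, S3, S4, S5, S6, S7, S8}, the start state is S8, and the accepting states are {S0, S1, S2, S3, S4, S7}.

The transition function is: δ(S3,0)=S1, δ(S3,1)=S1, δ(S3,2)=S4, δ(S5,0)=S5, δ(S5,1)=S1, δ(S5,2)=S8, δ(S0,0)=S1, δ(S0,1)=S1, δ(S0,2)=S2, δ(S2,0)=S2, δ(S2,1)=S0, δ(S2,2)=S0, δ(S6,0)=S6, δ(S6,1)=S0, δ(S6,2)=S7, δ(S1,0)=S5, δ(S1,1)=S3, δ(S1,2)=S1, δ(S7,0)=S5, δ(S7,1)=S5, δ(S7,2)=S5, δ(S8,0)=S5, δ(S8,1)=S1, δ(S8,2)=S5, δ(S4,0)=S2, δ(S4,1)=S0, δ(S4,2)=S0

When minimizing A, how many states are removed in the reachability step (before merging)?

2

Starting at S8 and following transitions, the reachable set is {S0, S1, S2, S3, S4, S5, S8}. That leaves S6, S7 unreachable — 2 in total.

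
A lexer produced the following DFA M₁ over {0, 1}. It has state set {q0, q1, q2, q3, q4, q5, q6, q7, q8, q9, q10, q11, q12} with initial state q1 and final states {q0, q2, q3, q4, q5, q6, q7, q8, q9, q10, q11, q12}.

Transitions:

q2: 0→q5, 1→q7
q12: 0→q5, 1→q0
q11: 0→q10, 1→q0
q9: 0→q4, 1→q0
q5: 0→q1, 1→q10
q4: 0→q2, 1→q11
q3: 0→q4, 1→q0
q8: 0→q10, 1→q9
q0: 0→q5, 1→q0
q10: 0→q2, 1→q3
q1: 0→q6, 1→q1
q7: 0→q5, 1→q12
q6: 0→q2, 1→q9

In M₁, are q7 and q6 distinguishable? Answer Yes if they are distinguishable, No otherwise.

States {q8} cannot be reached from the start state, so discard them.
Initial partition by acceptance: {q0,q2,q3,q4,q5,q6,q7,q9,q10,q11,q12} | {q1}.
Refine {q0,q2,q3,q4,q5,q6,q7,q9,q10,q11,q12} on symbol 0: members go to different blocks, giving {q0,q2,q3,q4,q6,q7,q9,q10,q11,q12} and {q5}.
Split {q0,q2,q3,q4,q6,q7,q9,q10,q11,q12} by δ(·,0) → {q3,q4,q6,q9,q10,q11} and {q0,q2,q7,q12}.
Refine {q3,q4,q6,q9,q10,q11} on symbol 0: members go to different blocks, giving {q3,q9,q11} and {q4,q6,q10}.
Stable partition: {q3,q9,q11} | {q1} | {q5} | {q0,q2,q7,q12} | {q4,q6,q10} — 5 equivalence classes.
q7 and q6 end up in different blocks, so they are distinguishable. For instance, the string '00' is accepted from only q6.

Yes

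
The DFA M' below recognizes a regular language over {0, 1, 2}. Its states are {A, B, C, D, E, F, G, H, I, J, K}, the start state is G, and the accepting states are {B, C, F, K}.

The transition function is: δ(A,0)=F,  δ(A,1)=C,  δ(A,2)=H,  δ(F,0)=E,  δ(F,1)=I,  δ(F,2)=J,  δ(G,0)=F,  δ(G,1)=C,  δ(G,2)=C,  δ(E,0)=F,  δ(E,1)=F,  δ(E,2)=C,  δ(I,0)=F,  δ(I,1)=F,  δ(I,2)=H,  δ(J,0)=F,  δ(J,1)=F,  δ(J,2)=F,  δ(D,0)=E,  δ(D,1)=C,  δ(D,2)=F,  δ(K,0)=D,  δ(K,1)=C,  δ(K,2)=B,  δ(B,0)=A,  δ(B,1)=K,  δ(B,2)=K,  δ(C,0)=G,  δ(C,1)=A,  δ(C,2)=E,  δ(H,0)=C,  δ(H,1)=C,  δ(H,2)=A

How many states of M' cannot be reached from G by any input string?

3

Starting at G and following transitions, the reachable set is {A, C, E, F, G, H, I, J}. That leaves B, D, K unreachable — 3 in total.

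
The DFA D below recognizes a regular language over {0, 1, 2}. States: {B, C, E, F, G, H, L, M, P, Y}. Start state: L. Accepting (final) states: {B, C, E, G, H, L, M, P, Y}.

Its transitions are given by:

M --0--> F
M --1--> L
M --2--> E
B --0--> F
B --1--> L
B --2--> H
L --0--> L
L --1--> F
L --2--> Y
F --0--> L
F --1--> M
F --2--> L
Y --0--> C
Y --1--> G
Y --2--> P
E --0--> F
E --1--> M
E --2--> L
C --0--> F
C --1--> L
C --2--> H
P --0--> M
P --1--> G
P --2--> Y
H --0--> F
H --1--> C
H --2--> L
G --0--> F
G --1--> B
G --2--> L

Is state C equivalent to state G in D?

All states are reachable from the start state.
P0 = {B,C,E,G,H,L,M,P,Y} | {F}.
On input 0, block {B,C,E,G,H,L,M,P,Y} splits into {B,C,E,G,H,M} and {L,P,Y}.
Split {B,C,E,G,H,M} by δ(·,1) → {E,G,H} and {B,C,M}.
On input 0, block {L,P,Y} splits into {P,Y} and {L}.
The partition is now stable with 5 blocks: {E,G,H} | {F} | {P,Y} | {B,C,M} | {L}.
C and G end up in different blocks, so they are distinguishable. For instance, the string '10' is accepted from only C.

No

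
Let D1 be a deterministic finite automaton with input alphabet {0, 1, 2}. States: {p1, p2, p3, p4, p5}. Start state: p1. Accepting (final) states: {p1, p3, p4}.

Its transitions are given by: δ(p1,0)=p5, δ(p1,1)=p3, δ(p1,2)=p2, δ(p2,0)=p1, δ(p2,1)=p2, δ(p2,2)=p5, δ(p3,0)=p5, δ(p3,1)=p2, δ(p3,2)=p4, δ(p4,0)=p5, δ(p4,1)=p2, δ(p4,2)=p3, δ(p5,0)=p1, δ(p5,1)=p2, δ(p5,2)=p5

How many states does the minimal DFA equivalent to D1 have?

Start with accepting vs non-accepting: {p1,p3,p4} | {p2,p5}.
On input 1, block {p1,p3,p4} splits into {p3,p4} and {p1}.
The partition is now stable with 3 blocks: {p3,p4} | {p2,p5} | {p1}.

3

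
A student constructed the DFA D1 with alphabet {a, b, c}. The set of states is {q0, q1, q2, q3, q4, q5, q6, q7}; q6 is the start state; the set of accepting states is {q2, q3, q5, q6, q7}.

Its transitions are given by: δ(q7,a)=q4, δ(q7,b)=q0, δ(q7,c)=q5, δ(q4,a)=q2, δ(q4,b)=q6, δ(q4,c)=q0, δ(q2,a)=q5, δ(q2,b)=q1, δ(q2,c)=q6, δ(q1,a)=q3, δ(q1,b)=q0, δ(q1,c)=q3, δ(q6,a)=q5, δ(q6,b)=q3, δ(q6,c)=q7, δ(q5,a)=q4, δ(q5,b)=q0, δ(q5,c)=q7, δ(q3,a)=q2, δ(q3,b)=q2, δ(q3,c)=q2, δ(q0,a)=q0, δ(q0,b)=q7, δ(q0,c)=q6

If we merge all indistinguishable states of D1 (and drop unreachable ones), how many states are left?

Start with accepting vs non-accepting: {q2,q3,q5,q6,q7} | {q0,q1,q4}.
Split {q2,q3,q5,q6,q7} by δ(·,a) → {q2,q3,q6} and {q5,q7}.
Refine {q2,q3,q6} on symbol a: members go to different blocks, giving {q2,q6} and {q3}.
On input b, block {q2,q6} splits into {q2} and {q6}.
On input a, block {q0,q1,q4} splits into {q0} and {q1} and {q4}.
Stable partition: {q2} | {q0} | {q5,q7} | {q3} | {q6} | {q1} | {q4} — 7 equivalence classes.

7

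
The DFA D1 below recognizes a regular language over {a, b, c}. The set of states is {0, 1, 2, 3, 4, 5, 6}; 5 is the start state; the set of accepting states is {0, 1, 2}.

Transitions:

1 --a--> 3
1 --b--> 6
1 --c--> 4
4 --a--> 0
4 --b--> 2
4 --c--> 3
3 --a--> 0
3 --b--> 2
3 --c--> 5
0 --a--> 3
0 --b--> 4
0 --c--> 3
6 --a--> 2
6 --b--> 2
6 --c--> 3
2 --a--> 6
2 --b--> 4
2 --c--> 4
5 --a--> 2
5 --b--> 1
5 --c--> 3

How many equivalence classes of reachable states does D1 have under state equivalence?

Every state is reachable, so we keep all 7.
P0 = {0,1,2} | {3,4,5,6}.
Stable partition: {0,1,2} | {3,4,5,6} — 2 equivalence classes.

2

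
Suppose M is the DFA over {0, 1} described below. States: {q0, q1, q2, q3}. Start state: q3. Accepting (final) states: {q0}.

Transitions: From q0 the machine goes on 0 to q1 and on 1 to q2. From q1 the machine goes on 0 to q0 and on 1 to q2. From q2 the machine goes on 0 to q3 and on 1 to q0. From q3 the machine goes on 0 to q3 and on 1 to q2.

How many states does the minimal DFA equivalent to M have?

All states are reachable from the start state.
Initial partition by acceptance: {q0} | {q1,q2,q3}.
Refine {q1,q2,q3} on symbol 0: members go to different blocks, giving {q2,q3} and {q1}.
On input 1, block {q2,q3} splits into {q2} and {q3}.
The partition is now stable with 4 blocks: {q0} | {q2} | {q1} | {q3}.

4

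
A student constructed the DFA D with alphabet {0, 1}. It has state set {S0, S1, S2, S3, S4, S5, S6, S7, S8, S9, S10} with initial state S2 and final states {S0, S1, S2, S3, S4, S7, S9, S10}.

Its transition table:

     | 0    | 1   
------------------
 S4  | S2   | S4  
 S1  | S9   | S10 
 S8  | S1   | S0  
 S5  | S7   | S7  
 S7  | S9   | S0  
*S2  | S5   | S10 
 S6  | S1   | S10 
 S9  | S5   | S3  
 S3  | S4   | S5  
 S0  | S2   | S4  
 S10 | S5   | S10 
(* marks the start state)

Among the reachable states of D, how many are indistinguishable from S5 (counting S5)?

Reachable states from the start: {S0,S2,S3,S4,S5,S7,S9,S10}. Unreachable: {S1,S6,S8} — drop them.
Start with accepting vs non-accepting: {S0,S2,S3,S4,S7,S9,S10} | {S5}.
Refine {S0,S2,S3,S4,S7,S9,S10} on symbol 0: members go to different blocks, giving {S0,S3,S4,S7} and {S2,S9,S10}.
Split {S0,S3,S4,S7} by δ(·,0) → {S0,S4,S7} and {S3}.
Split {S2,S9,S10} by δ(·,1) → {S2,S10} and {S9}.
On input 0, block {S0,S4,S7} splits into {S0,S4} and {S7}.
No further refinement is possible. Final partition (6 blocks): {S0,S4} | {S5} | {S2,S10} | {S3} | {S9} | {S7}.
State S5 belongs to the block {S5}, which has 1 states.

1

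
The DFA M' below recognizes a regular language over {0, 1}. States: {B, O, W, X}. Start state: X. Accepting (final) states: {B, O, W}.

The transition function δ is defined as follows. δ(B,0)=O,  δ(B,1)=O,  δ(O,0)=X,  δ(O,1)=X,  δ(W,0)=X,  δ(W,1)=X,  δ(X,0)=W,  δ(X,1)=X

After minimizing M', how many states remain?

States {B,O} cannot be reached from the start state, so discard them.
P0 = {W} | {X}.
No further refinement is possible. Final partition (2 blocks): {W} | {X}.

2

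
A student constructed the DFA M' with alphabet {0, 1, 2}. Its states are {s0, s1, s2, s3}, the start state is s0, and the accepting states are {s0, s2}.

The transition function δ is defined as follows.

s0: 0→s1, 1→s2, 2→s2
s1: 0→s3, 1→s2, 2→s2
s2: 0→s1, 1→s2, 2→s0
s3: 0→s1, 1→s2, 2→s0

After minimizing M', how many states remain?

2

Initial partition by acceptance: {s0,s2} | {s1,s3}.
The partition is now stable with 2 blocks: {s0,s2} | {s1,s3}.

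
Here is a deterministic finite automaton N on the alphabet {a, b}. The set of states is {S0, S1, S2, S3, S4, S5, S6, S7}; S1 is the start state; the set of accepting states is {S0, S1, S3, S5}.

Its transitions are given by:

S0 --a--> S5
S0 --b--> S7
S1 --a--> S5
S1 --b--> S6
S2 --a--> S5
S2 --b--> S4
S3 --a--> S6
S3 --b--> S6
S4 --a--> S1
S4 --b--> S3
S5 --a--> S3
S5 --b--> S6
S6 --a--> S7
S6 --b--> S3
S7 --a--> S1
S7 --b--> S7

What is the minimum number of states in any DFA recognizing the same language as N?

5

States {S0,S2,S4} cannot be reached from the start state, so discard them.
Initial partition by acceptance: {S1,S3,S5} | {S6,S7}.
Refine {S1,S3,S5} on symbol a: members go to different blocks, giving {S1,S5} and {S3}.
Split {S1,S5} by δ(·,a) → {S1} and {S5}.
Refine {S6,S7} on symbol a: members go to different blocks, giving {S6} and {S7}.
The partition is now stable with 5 blocks: {S1} | {S6} | {S3} | {S5} | {S7}.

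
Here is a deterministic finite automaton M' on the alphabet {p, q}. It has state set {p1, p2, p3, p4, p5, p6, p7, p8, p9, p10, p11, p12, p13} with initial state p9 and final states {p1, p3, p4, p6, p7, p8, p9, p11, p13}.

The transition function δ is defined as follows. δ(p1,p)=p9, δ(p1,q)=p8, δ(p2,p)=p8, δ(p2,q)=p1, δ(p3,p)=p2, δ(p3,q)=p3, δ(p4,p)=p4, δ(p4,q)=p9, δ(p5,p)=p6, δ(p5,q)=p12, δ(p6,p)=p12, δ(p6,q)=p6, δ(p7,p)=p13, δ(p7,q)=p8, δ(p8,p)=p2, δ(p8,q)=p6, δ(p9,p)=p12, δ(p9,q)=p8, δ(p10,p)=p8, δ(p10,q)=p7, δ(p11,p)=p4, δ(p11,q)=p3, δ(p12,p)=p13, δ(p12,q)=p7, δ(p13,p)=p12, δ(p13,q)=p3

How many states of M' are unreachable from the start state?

Starting at p9 and following transitions, the reachable set is {p1, p2, p3, p6, p7, p8, p9, p12, p13}. That leaves p4, p5, p10, p11 unreachable — 4 in total.

4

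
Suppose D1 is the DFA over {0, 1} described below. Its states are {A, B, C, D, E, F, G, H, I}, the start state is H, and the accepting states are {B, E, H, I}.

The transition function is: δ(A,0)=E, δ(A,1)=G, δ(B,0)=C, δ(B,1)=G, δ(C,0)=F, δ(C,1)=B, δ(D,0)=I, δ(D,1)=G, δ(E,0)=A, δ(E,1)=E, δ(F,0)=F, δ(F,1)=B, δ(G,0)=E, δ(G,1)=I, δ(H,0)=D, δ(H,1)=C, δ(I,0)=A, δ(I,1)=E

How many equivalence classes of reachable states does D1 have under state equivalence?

6

P0 = {B,E,H,I} | {A,C,D,F,G}.
On input 1, block {B,E,H,I} splits into {B,H} and {E,I}.
On input 0, block {A,C,D,F,G} splits into {A,D,G} and {C,F}.
Refine {B,H} on symbol 0: members go to different blocks, giving {B} and {H}.
Refine {A,D,G} on symbol 1: members go to different blocks, giving {A,D} and {G}.
The partition is now stable with 6 blocks: {B} | {A,D} | {E,I} | {C,F} | {H} | {G}.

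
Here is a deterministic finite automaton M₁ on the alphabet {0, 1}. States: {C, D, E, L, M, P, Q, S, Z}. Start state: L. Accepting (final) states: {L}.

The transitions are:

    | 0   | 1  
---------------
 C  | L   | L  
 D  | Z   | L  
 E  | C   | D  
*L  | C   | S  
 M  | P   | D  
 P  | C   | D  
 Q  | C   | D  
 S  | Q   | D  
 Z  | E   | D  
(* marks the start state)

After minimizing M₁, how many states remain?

Reachable states from the start: {C,D,E,L,Q,S,Z}. Unreachable: {M,P} — drop them.
P0 = {L} | {C,D,E,Q,S,Z}.
On input 0, block {C,D,E,Q,S,Z} splits into {D,E,Q,S,Z} and {C}.
Split {D,E,Q,S,Z} by δ(·,0) → {D,S,Z} and {E,Q}.
Split {D,S,Z} by δ(·,0) → {S,Z} and {D}.
No further refinement is possible. Final partition (5 blocks): {L} | {S,Z} | {C} | {E,Q} | {D}.

5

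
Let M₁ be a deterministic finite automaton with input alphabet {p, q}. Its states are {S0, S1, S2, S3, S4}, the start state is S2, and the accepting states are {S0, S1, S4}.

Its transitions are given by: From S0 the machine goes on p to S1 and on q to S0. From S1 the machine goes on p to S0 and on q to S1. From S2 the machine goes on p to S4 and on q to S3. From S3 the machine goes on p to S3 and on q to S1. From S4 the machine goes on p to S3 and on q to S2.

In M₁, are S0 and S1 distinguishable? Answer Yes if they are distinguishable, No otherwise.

No

All states are reachable from the start state.
Initial partition by acceptance: {S0,S1,S4} | {S2,S3}.
On input p, block {S0,S1,S4} splits into {S0,S1} and {S4}.
Split {S2,S3} by δ(·,p) → {S2} and {S3}.
The partition is now stable with 4 blocks: {S0,S1} | {S2} | {S4} | {S3}.
S0 and S1 lie in the same block of the stable partition, so they are equivalent — no string distinguishes them.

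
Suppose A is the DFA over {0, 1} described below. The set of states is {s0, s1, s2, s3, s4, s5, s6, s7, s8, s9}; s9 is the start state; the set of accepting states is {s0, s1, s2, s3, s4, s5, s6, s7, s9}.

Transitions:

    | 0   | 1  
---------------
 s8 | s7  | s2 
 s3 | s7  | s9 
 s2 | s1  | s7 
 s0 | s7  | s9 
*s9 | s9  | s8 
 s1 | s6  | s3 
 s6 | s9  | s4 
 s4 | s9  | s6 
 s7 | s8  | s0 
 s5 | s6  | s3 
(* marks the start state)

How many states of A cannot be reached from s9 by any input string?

1

Starting at s9 and following transitions, the reachable set is {s0, s1, s2, s3, s4, s6, s7, s8, s9}. That leaves s5 unreachable — 1 in total.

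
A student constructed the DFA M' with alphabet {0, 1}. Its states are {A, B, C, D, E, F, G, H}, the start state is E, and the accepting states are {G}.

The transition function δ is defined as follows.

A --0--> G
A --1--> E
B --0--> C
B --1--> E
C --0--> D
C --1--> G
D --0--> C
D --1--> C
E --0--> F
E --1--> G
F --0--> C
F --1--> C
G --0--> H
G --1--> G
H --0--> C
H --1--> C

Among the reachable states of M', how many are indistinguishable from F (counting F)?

States {A,B} cannot be reached from the start state, so discard them.
Start with accepting vs non-accepting: {G} | {C,D,E,F,H}.
Split {C,D,E,F,H} by δ(·,1) → {D,F,H} and {C,E}.
No further refinement is possible. Final partition (3 blocks): {G} | {D,F,H} | {C,E}.
State F belongs to the block {D,F,H}, which has 3 states.

3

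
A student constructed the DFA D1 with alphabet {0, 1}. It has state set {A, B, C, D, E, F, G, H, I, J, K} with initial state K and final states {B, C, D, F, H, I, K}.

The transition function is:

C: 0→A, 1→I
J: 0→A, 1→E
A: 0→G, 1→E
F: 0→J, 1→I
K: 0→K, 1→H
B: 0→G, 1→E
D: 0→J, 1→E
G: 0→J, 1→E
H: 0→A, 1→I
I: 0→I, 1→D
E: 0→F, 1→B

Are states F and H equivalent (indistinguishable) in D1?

Reachable states from the start: {A,B,D,E,F,G,H,I,J,K}. Unreachable: {C} — drop them.
Start with accepting vs non-accepting: {B,D,F,H,I,K} | {A,E,G,J}.
Split {B,D,F,H,I,K} by δ(·,0) → {B,D,F,H} and {I,K}.
Refine {B,D,F,H} on symbol 1: members go to different blocks, giving {B,D} and {F,H}.
Refine {A,E,G,J} on symbol 0: members go to different blocks, giving {A,G,J} and {E}.
Split {I,K} by δ(·,1) → {I} and {K}.
No further refinement is possible. Final partition (6 blocks): {B,D} | {A,G,J} | {I} | {F,H} | {E} | {K}.
F and H lie in the same block of the stable partition, so they are equivalent — no string distinguishes them.

Yes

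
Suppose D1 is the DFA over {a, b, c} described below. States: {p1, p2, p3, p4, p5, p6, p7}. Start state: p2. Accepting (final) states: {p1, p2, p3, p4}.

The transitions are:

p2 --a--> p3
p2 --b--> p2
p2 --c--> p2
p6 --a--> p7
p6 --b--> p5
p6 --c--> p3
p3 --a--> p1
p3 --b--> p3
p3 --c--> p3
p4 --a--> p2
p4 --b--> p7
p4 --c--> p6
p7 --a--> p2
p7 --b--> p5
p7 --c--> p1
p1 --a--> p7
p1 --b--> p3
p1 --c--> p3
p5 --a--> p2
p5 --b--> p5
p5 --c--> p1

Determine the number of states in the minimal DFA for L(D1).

4

States {p4,p6} cannot be reached from the start state, so discard them.
Initial partition by acceptance: {p1,p2,p3} | {p5,p7}.
On input a, block {p1,p2,p3} splits into {p2,p3} and {p1}.
Split {p2,p3} by δ(·,a) → {p2} and {p3}.
No further refinement is possible. Final partition (4 blocks): {p2} | {p5,p7} | {p1} | {p3}.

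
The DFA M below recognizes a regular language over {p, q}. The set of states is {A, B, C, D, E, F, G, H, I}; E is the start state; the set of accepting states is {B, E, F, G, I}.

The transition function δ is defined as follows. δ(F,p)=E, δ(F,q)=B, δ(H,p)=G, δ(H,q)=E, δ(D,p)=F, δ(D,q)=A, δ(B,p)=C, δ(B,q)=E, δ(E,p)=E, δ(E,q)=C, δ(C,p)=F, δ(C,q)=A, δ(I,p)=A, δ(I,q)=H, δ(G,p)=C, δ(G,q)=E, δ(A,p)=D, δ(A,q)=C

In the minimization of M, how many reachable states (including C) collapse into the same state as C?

First remove the unreachable states {G,H,I}; 6 states remain.
Initial partition by acceptance: {B,E,F} | {A,C,D}.
Refine {B,E,F} on symbol p: members go to different blocks, giving {E,F} and {B}.
Refine {E,F} on symbol q: members go to different blocks, giving {E} and {F}.
On input p, block {A,C,D} splits into {C,D} and {A}.
Stable partition: {E} | {C,D} | {B} | {F} | {A} — 5 equivalence classes.
State C belongs to the block {C,D}, which has 2 states.

2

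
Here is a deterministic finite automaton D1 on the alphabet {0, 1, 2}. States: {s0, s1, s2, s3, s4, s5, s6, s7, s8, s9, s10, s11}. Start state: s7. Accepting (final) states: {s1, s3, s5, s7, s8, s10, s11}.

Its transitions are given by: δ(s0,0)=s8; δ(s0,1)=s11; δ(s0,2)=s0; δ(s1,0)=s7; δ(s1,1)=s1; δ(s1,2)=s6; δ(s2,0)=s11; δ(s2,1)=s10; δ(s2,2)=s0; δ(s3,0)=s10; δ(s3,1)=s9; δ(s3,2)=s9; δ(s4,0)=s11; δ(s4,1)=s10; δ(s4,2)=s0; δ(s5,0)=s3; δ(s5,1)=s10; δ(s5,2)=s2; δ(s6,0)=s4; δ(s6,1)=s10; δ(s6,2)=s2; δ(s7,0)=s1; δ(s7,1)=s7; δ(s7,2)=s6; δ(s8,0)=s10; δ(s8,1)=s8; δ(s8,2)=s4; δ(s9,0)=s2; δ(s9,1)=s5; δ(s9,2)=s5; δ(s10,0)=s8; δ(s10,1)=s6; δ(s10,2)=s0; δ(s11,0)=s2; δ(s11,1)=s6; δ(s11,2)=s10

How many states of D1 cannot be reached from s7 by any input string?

BFS from s7 reaches {s0, s1, s2, s4, s6, s7, s8, s10, s11}; the 3 state(s) s3, s5, s9 are never visited.

3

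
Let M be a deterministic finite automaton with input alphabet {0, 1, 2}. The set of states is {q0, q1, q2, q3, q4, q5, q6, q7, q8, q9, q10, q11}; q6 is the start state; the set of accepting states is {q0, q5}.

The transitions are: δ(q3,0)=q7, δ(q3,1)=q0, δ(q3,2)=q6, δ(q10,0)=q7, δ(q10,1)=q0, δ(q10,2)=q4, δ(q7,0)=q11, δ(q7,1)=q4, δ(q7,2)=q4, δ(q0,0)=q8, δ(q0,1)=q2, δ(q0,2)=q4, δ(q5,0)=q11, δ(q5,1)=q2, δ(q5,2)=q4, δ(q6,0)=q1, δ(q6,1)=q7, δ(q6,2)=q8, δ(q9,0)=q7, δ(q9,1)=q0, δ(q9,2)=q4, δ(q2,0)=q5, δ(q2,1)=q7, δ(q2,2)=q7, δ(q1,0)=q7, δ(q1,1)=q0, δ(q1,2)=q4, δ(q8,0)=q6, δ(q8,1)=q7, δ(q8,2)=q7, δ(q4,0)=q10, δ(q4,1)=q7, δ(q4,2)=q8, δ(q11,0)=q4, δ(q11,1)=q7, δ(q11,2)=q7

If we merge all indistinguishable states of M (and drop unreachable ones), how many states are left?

First remove the unreachable states {q3,q9}; 10 states remain.
P0 = {q0,q5} | {q1,q2,q4,q6,q7,q8,q10,q11}.
On input 0, block {q1,q2,q4,q6,q7,q8,q10,q11} splits into {q1,q4,q6,q7,q8,q10,q11} and {q2}.
Split {q1,q4,q6,q7,q8,q10,q11} by δ(·,1) → {q4,q6,q7,q8,q11} and {q1,q10}.
On input 0, block {q4,q6,q7,q8,q11} splits into {q7,q8,q11} and {q4,q6}.
Refine {q7,q8,q11} on symbol 0: members go to different blocks, giving {q8,q11} and {q7}.
No further refinement is possible. Final partition (6 blocks): {q0,q5} | {q8,q11} | {q2} | {q1,q10} | {q4,q6} | {q7}.

6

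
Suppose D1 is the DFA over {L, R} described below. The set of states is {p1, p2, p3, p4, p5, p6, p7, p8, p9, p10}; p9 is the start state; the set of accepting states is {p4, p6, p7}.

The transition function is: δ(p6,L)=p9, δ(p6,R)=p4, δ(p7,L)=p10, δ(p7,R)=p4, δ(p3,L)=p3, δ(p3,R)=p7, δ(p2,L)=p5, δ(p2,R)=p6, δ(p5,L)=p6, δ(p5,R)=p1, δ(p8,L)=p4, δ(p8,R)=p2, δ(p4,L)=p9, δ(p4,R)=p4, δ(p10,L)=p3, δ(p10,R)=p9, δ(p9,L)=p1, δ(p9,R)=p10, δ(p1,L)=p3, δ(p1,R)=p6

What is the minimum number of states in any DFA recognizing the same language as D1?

3

Reachable states from the start: {p1,p3,p4,p6,p7,p9,p10}. Unreachable: {p2,p5,p8} — drop them.
Start with accepting vs non-accepting: {p4,p6,p7} | {p1,p3,p9,p10}.
Refine {p1,p3,p9,p10} on symbol R: members go to different blocks, giving {p1,p3} and {p9,p10}.
Stable partition: {p4,p6,p7} | {p1,p3} | {p9,p10} — 3 equivalence classes.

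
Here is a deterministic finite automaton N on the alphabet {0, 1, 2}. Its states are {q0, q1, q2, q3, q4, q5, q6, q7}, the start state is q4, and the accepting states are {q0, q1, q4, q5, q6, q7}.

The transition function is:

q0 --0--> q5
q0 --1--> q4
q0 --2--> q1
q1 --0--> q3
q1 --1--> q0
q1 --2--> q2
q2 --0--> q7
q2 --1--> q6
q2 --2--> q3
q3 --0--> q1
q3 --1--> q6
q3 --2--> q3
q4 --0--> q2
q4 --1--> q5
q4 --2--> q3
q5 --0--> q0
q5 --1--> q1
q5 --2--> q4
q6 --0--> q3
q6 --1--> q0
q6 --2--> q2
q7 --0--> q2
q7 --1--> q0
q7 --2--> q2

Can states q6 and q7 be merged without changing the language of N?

P0 = {q0,q1,q4,q5,q6,q7} | {q2,q3}.
Split {q0,q1,q4,q5,q6,q7} by δ(·,0) → {q1,q4,q6,q7} and {q0,q5}.
No further refinement is possible. Final partition (3 blocks): {q1,q4,q6,q7} | {q2,q3} | {q0,q5}.
q6 and q7 lie in the same block of the stable partition, so they are equivalent — no string distinguishes them.

Yes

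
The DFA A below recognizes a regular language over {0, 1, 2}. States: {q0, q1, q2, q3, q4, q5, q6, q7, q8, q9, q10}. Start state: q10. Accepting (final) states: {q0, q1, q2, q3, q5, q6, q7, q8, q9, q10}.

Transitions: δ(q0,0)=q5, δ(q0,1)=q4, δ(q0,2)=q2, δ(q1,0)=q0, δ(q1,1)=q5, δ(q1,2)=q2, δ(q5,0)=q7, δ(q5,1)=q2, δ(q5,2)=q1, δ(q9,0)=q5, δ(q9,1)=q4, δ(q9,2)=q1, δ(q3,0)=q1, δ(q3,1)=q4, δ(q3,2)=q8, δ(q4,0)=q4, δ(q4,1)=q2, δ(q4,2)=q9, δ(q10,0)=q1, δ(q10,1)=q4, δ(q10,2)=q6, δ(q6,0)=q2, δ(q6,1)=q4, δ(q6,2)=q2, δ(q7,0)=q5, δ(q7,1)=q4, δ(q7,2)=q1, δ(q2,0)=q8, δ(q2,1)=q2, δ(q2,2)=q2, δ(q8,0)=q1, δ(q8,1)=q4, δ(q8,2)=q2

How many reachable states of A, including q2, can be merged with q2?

3

States {q3} cannot be reached from the start state, so discard them.
Initial partition by acceptance: {q0,q1,q2,q5,q6,q7,q8,q9,q10} | {q4}.
Refine {q0,q1,q2,q5,q6,q7,q8,q9,q10} on symbol 1: members go to different blocks, giving {q0,q6,q7,q8,q9,q10} and {q1,q2,q5}.
Refine {q0,q6,q7,q8,q9,q10} on symbol 2: members go to different blocks, giving {q0,q6,q7,q8,q9} and {q10}.
No further refinement is possible. Final partition (4 blocks): {q0,q6,q7,q8,q9} | {q4} | {q1,q2,q5} | {q10}.
The equivalence class containing q2 is {q1,q2,q5}, of size 3.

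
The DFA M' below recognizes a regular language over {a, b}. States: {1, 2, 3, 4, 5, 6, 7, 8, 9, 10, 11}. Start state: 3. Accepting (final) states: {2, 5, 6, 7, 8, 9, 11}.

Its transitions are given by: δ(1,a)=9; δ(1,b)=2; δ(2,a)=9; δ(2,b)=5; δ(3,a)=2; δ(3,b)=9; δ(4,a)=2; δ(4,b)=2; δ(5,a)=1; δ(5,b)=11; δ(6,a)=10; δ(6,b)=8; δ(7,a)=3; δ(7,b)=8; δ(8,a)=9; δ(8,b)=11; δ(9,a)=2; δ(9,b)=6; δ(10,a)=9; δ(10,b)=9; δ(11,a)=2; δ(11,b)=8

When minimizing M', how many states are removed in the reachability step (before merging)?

No path from 3 leads to 4, 7; the other 9 states are all reachable.

2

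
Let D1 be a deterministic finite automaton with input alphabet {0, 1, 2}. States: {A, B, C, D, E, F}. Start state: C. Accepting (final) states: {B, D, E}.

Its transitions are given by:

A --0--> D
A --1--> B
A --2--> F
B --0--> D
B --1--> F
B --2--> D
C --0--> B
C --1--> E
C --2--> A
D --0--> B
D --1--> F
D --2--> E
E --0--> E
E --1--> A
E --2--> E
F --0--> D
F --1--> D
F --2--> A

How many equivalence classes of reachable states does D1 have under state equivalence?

2

All states are reachable from the start state.
Start with accepting vs non-accepting: {B,D,E} | {A,C,F}.
Stable partition: {B,D,E} | {A,C,F} — 2 equivalence classes.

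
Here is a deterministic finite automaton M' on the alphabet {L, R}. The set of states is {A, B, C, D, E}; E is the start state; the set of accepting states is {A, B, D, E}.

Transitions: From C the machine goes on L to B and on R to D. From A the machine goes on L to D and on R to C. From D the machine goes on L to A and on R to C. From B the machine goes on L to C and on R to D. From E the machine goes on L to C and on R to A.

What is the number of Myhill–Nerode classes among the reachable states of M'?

Every state is reachable, so we keep all 5.
Initial partition by acceptance: {A,B,D,E} | {C}.
On input L, block {A,B,D,E} splits into {A,D} and {B,E}.
The partition is now stable with 3 blocks: {A,D} | {C} | {B,E}.

3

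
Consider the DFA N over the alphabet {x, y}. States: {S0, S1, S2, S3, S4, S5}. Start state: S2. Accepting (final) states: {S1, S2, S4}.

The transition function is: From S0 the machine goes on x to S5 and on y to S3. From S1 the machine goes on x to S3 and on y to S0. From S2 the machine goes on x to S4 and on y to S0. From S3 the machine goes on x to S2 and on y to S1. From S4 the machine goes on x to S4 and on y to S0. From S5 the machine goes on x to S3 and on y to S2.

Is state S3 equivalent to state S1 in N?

No

All states are reachable from the start state.
Initial partition by acceptance: {S1,S2,S4} | {S0,S3,S5}.
Refine {S1,S2,S4} on symbol x: members go to different blocks, giving {S2,S4} and {S1}.
On input x, block {S0,S3,S5} splits into {S0,S5} and {S3}.
Refine {S0,S5} on symbol x: members go to different blocks, giving {S0} and {S5}.
Stable partition: {S2,S4} | {S0} | {S1} | {S3} | {S5} — 5 equivalence classes.
S3 and S1 end up in different blocks, so they are distinguishable. For instance, the string 'ε' is accepted from only S1.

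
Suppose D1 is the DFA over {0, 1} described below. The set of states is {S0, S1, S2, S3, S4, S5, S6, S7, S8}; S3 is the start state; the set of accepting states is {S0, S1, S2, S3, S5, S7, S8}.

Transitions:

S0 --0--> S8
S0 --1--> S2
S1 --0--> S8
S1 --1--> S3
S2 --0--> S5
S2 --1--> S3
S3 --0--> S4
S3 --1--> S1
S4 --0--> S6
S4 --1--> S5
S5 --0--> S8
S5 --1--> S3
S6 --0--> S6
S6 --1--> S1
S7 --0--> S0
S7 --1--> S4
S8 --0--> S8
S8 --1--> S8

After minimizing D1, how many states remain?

4

Reachable states from the start: {S1,S3,S4,S5,S6,S8}. Unreachable: {S0,S2,S7} — drop them.
Initial partition by acceptance: {S1,S3,S5,S8} | {S4,S6}.
Refine {S1,S3,S5,S8} on symbol 0: members go to different blocks, giving {S1,S5,S8} and {S3}.
Split {S1,S5,S8} by δ(·,1) → {S1,S5} and {S8}.
No further refinement is possible. Final partition (4 blocks): {S1,S5} | {S4,S6} | {S3} | {S8}.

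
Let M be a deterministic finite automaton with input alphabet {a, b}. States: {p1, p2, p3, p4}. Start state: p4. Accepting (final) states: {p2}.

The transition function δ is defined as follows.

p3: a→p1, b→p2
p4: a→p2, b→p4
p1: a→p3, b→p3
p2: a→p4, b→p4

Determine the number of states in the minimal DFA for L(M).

2

States {p1,p3} cannot be reached from the start state, so discard them.
Initial partition by acceptance: {p2} | {p4}.
Stable partition: {p2} | {p4} — 2 equivalence classes.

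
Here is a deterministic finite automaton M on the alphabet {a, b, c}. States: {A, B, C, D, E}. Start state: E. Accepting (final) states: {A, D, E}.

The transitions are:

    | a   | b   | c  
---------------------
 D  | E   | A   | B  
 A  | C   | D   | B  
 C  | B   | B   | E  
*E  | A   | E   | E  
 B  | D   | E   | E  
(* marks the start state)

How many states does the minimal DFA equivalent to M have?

Every state is reachable, so we keep all 5.
P0 = {A,D,E} | {B,C}.
Split {A,D,E} by δ(·,a) → {D,E} and {A}.
Split {D,E} by δ(·,a) → {D} and {E}.
Refine {B,C} on symbol a: members go to different blocks, giving {B} and {C}.
The partition is now stable with 5 blocks: {D} | {B} | {A} | {E} | {C}.

5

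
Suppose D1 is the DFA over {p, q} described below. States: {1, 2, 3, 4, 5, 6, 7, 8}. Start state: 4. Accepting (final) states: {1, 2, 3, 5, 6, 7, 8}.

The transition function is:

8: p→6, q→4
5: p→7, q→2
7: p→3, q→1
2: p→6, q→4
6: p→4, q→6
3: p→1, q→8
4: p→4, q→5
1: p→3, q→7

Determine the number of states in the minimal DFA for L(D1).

5

All states are reachable from the start state.
Initial partition by acceptance: {1,2,3,5,6,7,8} | {4}.
Refine {1,2,3,5,6,7,8} on symbol p: members go to different blocks, giving {1,2,3,5,7,8} and {6}.
Refine {1,2,3,5,7,8} on symbol p: members go to different blocks, giving {1,3,5,7} and {2,8}.
Split {1,3,5,7} by δ(·,q) → {1,7} and {3,5}.
Stable partition: {1,7} | {4} | {6} | {2,8} | {3,5} — 5 equivalence classes.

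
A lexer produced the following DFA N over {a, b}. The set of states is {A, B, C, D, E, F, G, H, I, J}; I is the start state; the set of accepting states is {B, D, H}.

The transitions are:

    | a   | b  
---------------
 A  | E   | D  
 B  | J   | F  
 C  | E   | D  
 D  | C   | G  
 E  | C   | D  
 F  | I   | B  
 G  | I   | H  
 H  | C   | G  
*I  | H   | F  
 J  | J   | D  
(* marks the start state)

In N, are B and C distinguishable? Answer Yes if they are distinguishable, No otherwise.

Yes

States {A} cannot be reached from the start state, so discard them.
Start with accepting vs non-accepting: {B,D,H} | {C,E,F,G,I,J}.
Refine {C,E,F,G,I,J} on symbol a: members go to different blocks, giving {C,E,F,G,J} and {I}.
Refine {C,E,F,G,J} on symbol a: members go to different blocks, giving {C,E,J} and {F,G}.
The partition is now stable with 4 blocks: {B,D,H} | {C,E,J} | {I} | {F,G}.
B and C end up in different blocks, so they are distinguishable. For instance, the string 'ε' is accepted from only B.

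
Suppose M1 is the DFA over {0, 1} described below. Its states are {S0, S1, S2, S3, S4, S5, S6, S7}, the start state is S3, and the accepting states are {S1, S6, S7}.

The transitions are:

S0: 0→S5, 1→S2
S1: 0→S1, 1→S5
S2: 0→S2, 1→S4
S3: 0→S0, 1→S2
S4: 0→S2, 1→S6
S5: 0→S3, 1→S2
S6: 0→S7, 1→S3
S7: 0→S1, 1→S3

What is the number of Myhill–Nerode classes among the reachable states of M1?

4

All states are reachable from the start state.
Initial partition by acceptance: {S1,S6,S7} | {S0,S2,S3,S4,S5}.
Refine {S0,S2,S3,S4,S5} on symbol 1: members go to different blocks, giving {S0,S2,S3,S5} and {S4}.
Split {S0,S2,S3,S5} by δ(·,1) → {S0,S3,S5} and {S2}.
No further refinement is possible. Final partition (4 blocks): {S1,S6,S7} | {S0,S3,S5} | {S4} | {S2}.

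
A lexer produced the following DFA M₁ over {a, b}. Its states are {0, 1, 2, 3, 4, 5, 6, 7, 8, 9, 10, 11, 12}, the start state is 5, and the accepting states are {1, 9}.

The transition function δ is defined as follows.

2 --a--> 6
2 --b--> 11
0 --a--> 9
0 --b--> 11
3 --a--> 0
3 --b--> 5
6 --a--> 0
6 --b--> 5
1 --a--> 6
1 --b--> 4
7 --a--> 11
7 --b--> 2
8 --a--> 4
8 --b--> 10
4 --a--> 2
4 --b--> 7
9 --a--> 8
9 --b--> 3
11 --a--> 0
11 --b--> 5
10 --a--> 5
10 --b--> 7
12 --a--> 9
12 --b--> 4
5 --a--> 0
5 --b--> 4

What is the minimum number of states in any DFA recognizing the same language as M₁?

9

Reachable states from the start: {0,2,3,4,5,6,7,8,9,10,11}. Unreachable: {1,12} — drop them.
P0 = {9} | {0,2,3,4,5,6,7,8,10,11}.
On input a, block {0,2,3,4,5,6,7,8,10,11} splits into {2,3,4,5,6,7,8,10,11} and {0}.
On input a, block {2,3,4,5,6,7,8,10,11} splits into {2,4,7,8,10} and {3,5,6,11}.
On input a, block {2,4,7,8,10} splits into {2,7,10} and {4,8}.
On input b, block {2,7,10} splits into {7,10} and {2}.
On input b, block {7,10} splits into {7} and {10}.
Split {3,5,6,11} by δ(·,b) → {3,6,11} and {5}.
Refine {4,8} on symbol a: members go to different blocks, giving {4} and {8}.
The partition is now stable with 9 blocks: {9} | {7} | {0} | {3,6,11} | {4} | {2} | {10} | {5} | {8}.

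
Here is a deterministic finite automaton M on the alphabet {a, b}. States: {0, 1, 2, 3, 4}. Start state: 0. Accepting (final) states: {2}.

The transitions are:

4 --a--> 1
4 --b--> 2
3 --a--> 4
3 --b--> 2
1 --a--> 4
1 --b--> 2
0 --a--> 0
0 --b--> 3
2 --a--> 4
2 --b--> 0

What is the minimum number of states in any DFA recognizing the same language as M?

3

All states are reachable from the start state.
Start with accepting vs non-accepting: {2} | {0,1,3,4}.
On input b, block {0,1,3,4} splits into {1,3,4} and {0}.
The partition is now stable with 3 blocks: {2} | {1,3,4} | {0}.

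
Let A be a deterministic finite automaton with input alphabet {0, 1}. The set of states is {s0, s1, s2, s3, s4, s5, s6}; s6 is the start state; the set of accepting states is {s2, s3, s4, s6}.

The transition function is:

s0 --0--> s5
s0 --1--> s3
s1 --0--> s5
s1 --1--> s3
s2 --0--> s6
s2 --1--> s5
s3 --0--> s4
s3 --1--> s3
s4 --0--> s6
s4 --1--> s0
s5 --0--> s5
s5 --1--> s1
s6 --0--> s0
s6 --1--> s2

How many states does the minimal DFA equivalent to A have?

All states are reachable from the start state.
Start with accepting vs non-accepting: {s2,s3,s4,s6} | {s0,s1,s5}.
Refine {s2,s3,s4,s6} on symbol 0: members go to different blocks, giving {s2,s3,s4} and {s6}.
On input 0, block {s2,s3,s4} splits into {s2,s4} and {s3}.
Refine {s0,s1,s5} on symbol 1: members go to different blocks, giving {s0,s1} and {s5}.
Split {s2,s4} by δ(·,1) → {s2} and {s4}.
No further refinement is possible. Final partition (6 blocks): {s2} | {s0,s1} | {s6} | {s3} | {s5} | {s4}.

6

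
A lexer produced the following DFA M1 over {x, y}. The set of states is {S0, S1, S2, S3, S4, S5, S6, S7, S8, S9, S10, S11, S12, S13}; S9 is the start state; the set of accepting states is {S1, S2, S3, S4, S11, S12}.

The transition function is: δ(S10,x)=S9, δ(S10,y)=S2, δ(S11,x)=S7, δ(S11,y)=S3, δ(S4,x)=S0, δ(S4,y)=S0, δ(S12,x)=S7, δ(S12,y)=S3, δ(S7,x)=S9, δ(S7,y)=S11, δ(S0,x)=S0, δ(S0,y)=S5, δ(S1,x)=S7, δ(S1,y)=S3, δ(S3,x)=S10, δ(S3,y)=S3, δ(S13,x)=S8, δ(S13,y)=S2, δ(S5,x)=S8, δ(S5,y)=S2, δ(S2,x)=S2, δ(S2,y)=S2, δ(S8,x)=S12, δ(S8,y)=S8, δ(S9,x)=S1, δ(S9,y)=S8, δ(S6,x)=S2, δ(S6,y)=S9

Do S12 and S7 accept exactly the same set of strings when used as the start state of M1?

Reachable states from the start: {S1,S2,S3,S7,S8,S9,S10,S11,S12}. Unreachable: {S0,S4,S5,S6,S13} — drop them.
P0 = {S1,S2,S3,S11,S12} | {S7,S8,S9,S10}.
On input x, block {S1,S2,S3,S11,S12} splits into {S1,S3,S11,S12} and {S2}.
On input x, block {S7,S8,S9,S10} splits into {S7,S10} and {S8,S9}.
Refine {S7,S10} on symbol y: members go to different blocks, giving {S7} and {S10}.
Refine {S1,S3,S11,S12} on symbol x: members go to different blocks, giving {S1,S11,S12} and {S3}.
No further refinement is possible. Final partition (6 blocks): {S1,S11,S12} | {S7} | {S2} | {S8,S9} | {S10} | {S3}.
S12 and S7 end up in different blocks, so they are distinguishable. For instance, the string 'ε' is accepted from only S12.

No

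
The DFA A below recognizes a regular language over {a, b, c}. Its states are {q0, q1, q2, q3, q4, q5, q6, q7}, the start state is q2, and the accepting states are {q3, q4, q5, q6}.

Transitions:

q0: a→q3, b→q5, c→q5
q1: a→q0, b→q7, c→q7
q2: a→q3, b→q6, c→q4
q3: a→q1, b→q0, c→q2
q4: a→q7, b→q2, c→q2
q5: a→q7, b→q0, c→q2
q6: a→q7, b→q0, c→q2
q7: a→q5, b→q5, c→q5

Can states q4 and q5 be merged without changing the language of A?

Every state is reachable, so we keep all 8.
P0 = {q3,q4,q5,q6} | {q0,q1,q2,q7}.
On input a, block {q0,q1,q2,q7} splits into {q0,q2,q7} and {q1}.
Split {q3,q4,q5,q6} by δ(·,a) → {q4,q5,q6} and {q3}.
Split {q0,q2,q7} by δ(·,a) → {q0,q2} and {q7}.
No further refinement is possible. Final partition (5 blocks): {q4,q5,q6} | {q0,q2} | {q1} | {q3} | {q7}.
q4 and q5 lie in the same block of the stable partition, so they are equivalent — no string distinguishes them.

Yes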